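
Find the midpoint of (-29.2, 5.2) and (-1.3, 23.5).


M = (((-29.2)+(-1.3))/2, (5.2+23.5)/2)
= (-15.25, 14.35)

(-15.25, 14.35)


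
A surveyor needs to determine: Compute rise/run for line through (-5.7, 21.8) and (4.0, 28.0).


slope = (y2-y1)/(x2-x1) = (28-21.8)/(4-(-5.7)) = 6.2/9.7 = 0.6392

0.6392


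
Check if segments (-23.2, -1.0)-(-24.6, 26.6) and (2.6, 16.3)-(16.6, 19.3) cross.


Cross products: d1=-164.8, d2=225.8, d3=-736.3, d4=-1126.9
d1*d2 < 0 and d3*d4 < 0? no

No, they don't intersect


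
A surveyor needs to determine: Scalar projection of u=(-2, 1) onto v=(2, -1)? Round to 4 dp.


u.v = -5, |v| = sqrt(5) = 2.2361
Scalar projection = u.v / |v| = -5 / sqrt(5) = -2.2361

-2.2361


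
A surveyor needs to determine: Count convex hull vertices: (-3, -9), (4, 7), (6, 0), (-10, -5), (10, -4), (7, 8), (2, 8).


Convex hull vertices (CCW): (-10, -5), (-3, -9), (10, -4), (7, 8), (2, 8)
Count = 5

5


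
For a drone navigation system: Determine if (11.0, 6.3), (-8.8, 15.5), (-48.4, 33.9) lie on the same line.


Cross product: ((-8.8)-11)*(33.9-6.3) - (15.5-6.3)*((-48.4)-11)
= 0

Yes, collinear


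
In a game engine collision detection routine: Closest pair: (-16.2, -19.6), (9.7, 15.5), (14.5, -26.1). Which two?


d(P0,P1) = 43.6213, d(P0,P2) = 31.3806, d(P1,P2) = 41.876
Closest: P0 and P2

Closest pair: (-16.2, -19.6) and (14.5, -26.1), distance = 31.3806


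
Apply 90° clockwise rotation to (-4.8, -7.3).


90° CW: (x,y) -> (y, -x)
(-4.8,-7.3) -> (-7.3, 4.8)

(-7.3, 4.8)


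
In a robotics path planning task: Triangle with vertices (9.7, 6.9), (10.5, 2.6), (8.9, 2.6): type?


Side lengths squared: AB^2=19.13, BC^2=2.56, CA^2=19.13
Sorted: [2.56, 19.13, 19.13]
By sides: Isosceles, By angles: Acute

Isosceles, Acute


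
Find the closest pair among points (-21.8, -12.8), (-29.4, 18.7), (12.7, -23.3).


d(P0,P1) = 32.4039, d(P0,P2) = 36.0624, d(P1,P2) = 59.4677
Closest: P0 and P1

Closest pair: (-21.8, -12.8) and (-29.4, 18.7), distance = 32.4039


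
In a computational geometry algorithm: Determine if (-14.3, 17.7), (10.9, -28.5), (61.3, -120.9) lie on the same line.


Cross product: (10.9-(-14.3))*((-120.9)-17.7) - ((-28.5)-17.7)*(61.3-(-14.3))
= 0

Yes, collinear


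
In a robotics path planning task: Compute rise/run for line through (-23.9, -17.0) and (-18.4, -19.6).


slope = (y2-y1)/(x2-x1) = ((-19.6)-(-17))/((-18.4)-(-23.9)) = (-2.6)/5.5 = -0.4727

-0.4727


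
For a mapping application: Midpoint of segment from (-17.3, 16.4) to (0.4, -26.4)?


M = (((-17.3)+0.4)/2, (16.4+(-26.4))/2)
= (-8.45, -5)

(-8.45, -5)


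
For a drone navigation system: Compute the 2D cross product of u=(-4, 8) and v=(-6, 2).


u x v = u_x*v_y - u_y*v_x = (-4)*2 - 8*(-6)
= (-8) - (-48) = 40

40


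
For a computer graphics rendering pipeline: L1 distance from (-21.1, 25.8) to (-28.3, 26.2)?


|(-21.1)-(-28.3)| + |25.8-26.2| = 7.2 + 0.4 = 7.6

7.6


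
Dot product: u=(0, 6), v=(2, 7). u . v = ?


u . v = u_x*v_x + u_y*v_y = 0*2 + 6*7
= 0 + 42 = 42

42


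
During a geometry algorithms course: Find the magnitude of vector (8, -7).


|u| = sqrt(8^2 + (-7)^2) = sqrt(113) = 10.6301

10.6301


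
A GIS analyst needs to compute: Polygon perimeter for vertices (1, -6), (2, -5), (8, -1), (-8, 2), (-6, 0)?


Sides: (1, -6)->(2, -5): sqrt(2) = 1.414214, (2, -5)->(8, -1): sqrt(52) = 7.211103, (8, -1)->(-8, 2): sqrt(265) = 16.278821, (-8, 2)->(-6, 0): sqrt(8) = 2.828427, (-6, 0)->(1, -6): sqrt(85) = 9.219544
Sum = 36.952109
Perimeter = 36.9521

36.9521


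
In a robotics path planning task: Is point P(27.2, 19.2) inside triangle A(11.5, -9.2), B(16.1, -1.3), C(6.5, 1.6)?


Cross products: AB x AP = 6.61, BC x BP = -228.99, CA x CP = 311.56
All same sign? no

No, outside


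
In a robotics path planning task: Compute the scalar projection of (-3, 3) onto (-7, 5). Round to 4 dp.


u.v = 36, |v| = sqrt(74) = 8.6023
Scalar projection = u.v / |v| = 36 / sqrt(74) = 4.1849

4.1849


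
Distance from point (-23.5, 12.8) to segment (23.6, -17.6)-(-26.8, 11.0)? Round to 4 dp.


Project P onto AB: t = 0.9658 (clamped to [0,1])
Closest point on segment: (-25.0764, 10.0219)
Distance: 3.1942

3.1942


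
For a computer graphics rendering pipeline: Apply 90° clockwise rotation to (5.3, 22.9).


90° CW: (x,y) -> (y, -x)
(5.3,22.9) -> (22.9, -5.3)

(22.9, -5.3)


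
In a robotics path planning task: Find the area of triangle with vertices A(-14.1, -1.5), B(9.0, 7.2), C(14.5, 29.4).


Area = |x_A(y_B-y_C) + x_B(y_C-y_A) + x_C(y_A-y_B)|/2
= |313.02 + 278.1 + (-126.15)|/2
= 464.97/2 = 232.485

232.485


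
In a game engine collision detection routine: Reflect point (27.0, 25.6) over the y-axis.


Reflection over y-axis: (x,y) -> (-x,y)
(27, 25.6) -> (-27, 25.6)

(-27, 25.6)


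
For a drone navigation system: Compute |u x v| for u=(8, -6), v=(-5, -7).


|u x v| = |8*(-7) - (-6)*(-5)|
= |(-56) - 30| = 86

86


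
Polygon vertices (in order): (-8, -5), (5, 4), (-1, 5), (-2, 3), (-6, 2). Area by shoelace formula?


Shoelace sum: ((-8)*4 - 5*(-5)) + (5*5 - (-1)*4) + ((-1)*3 - (-2)*5) + ((-2)*2 - (-6)*3) + ((-6)*(-5) - (-8)*2)
= 89
Area = |89|/2 = 44.5

44.5


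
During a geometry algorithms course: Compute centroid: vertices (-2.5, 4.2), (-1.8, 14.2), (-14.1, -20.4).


Centroid = ((x_A+x_B+x_C)/3, (y_A+y_B+y_C)/3)
= (((-2.5)+(-1.8)+(-14.1))/3, (4.2+14.2+(-20.4))/3)
= (-6.1333, -0.6667)

(-6.1333, -0.6667)


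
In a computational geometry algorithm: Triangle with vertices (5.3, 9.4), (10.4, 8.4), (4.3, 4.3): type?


Side lengths squared: AB^2=27.01, BC^2=54.02, CA^2=27.01
Sorted: [27.01, 27.01, 54.02]
By sides: Isosceles, By angles: Right

Isosceles, Right


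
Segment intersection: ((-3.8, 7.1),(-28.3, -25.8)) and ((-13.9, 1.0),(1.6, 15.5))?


Cross products: d1=-51.9, d2=-206.6, d3=-182.84, d4=-28.14
d1*d2 < 0 and d3*d4 < 0? no

No, they don't intersect


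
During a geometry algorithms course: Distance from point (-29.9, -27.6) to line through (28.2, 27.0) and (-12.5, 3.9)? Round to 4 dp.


|cross product| = 880.11
|line direction| = sqrt(2190.1) = 46.7985
Distance = 880.11/sqrt(2190.1) = 18.8064

18.8064


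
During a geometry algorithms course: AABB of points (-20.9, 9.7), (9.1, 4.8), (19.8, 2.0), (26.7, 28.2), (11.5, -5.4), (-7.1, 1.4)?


x range: [-20.9, 26.7]
y range: [-5.4, 28.2]
Bounding box: (-20.9,-5.4) to (26.7,28.2)

(-20.9,-5.4) to (26.7,28.2)


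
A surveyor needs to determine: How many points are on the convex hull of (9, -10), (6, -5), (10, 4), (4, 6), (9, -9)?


Convex hull vertices (CCW): (4, 6), (6, -5), (9, -10), (10, 4)
Count = 4

4


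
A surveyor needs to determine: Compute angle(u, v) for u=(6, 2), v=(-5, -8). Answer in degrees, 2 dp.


u.v = -46, |u| = sqrt(40) = 6.3246, |v| = sqrt(89) = 9.434
cos(theta) = u.v/(|u||v|) = -46/sqrt(3560) = -0.770962
theta = acos(-0.770962) = 140.44 degrees

140.44 degrees


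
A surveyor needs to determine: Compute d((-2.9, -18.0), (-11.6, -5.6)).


dx=-8.7, dy=12.4
d^2 = (-8.7)^2 + 12.4^2 = 229.45
d = sqrt(229.45) = 15.1476

15.1476


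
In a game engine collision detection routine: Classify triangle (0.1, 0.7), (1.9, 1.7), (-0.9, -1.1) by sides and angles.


Side lengths squared: AB^2=4.24, BC^2=15.68, CA^2=4.24
Sorted: [4.24, 4.24, 15.68]
By sides: Isosceles, By angles: Obtuse

Isosceles, Obtuse


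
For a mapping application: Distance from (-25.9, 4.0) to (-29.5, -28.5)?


dx=-3.6, dy=-32.5
d^2 = (-3.6)^2 + (-32.5)^2 = 1069.21
d = sqrt(1069.21) = 32.6988

32.6988


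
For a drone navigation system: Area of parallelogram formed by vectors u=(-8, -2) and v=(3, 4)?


|u x v| = |(-8)*4 - (-2)*3|
= |(-32) - (-6)| = 26

26


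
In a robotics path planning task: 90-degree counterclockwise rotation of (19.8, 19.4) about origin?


90° CCW: (x,y) -> (-y, x)
(19.8,19.4) -> (-19.4, 19.8)

(-19.4, 19.8)


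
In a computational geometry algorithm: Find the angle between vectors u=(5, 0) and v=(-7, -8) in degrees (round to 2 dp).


u.v = -35, |u| = sqrt(25) = 5, |v| = sqrt(113) = 10.6301
cos(theta) = u.v/(|u||v|) = -35/sqrt(2825) = -0.658505
theta = acos(-0.658505) = 131.19 degrees

131.19 degrees


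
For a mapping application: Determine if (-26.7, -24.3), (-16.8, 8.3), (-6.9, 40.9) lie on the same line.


Cross product: ((-16.8)-(-26.7))*(40.9-(-24.3)) - (8.3-(-24.3))*((-6.9)-(-26.7))
= 0

Yes, collinear


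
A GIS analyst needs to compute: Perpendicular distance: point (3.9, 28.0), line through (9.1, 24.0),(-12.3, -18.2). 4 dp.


|cross product| = 305.04
|line direction| = sqrt(2238.8) = 47.316
Distance = 305.04/sqrt(2238.8) = 6.4469

6.4469


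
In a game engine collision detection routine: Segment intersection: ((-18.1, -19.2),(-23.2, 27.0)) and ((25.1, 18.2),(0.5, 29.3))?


Cross products: d1=1399.56, d2=319.65, d3=-2186.58, d4=-1106.67
d1*d2 < 0 and d3*d4 < 0? no

No, they don't intersect


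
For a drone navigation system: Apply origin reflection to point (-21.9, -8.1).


Reflection over origin: (x,y) -> (-x,-y)
(-21.9, -8.1) -> (21.9, 8.1)

(21.9, 8.1)


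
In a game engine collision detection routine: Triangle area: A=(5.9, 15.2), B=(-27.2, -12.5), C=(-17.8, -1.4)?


Area = |x_A(y_B-y_C) + x_B(y_C-y_A) + x_C(y_A-y_B)|/2
= |(-65.49) + 451.52 + (-493.06)|/2
= 107.03/2 = 53.515

53.515


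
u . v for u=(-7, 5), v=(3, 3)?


u . v = u_x*v_x + u_y*v_y = (-7)*3 + 5*3
= (-21) + 15 = -6

-6


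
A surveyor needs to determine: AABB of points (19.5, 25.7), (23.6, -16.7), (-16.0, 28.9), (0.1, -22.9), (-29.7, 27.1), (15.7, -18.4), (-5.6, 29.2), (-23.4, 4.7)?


x range: [-29.7, 23.6]
y range: [-22.9, 29.2]
Bounding box: (-29.7,-22.9) to (23.6,29.2)

(-29.7,-22.9) to (23.6,29.2)


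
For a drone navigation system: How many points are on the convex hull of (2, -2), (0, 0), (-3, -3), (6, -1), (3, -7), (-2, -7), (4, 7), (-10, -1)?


Convex hull vertices (CCW): (-10, -1), (-2, -7), (3, -7), (6, -1), (4, 7)
Count = 5

5


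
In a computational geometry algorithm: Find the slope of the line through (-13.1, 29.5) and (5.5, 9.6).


slope = (y2-y1)/(x2-x1) = (9.6-29.5)/(5.5-(-13.1)) = (-19.9)/18.6 = -1.0699

-1.0699


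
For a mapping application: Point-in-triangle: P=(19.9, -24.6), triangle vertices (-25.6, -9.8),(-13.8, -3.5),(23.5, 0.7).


Cross products: AB x AP = -461.29, BC x BP = -928.57, CA x CP = 1204.43
All same sign? no

No, outside


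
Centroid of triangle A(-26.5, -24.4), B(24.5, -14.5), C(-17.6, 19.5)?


Centroid = ((x_A+x_B+x_C)/3, (y_A+y_B+y_C)/3)
= (((-26.5)+24.5+(-17.6))/3, ((-24.4)+(-14.5)+19.5)/3)
= (-6.5333, -6.4667)

(-6.5333, -6.4667)


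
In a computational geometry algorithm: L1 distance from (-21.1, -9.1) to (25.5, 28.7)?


|(-21.1)-25.5| + |(-9.1)-28.7| = 46.6 + 37.8 = 84.4

84.4


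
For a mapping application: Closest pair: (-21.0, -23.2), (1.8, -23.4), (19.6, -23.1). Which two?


d(P0,P1) = 22.8009, d(P0,P2) = 40.6001, d(P1,P2) = 17.8025
Closest: P1 and P2

Closest pair: (1.8, -23.4) and (19.6, -23.1), distance = 17.8025


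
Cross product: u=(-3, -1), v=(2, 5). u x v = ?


u x v = u_x*v_y - u_y*v_x = (-3)*5 - (-1)*2
= (-15) - (-2) = -13

-13


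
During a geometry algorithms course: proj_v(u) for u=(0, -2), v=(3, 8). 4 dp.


u.v = -16, |v| = sqrt(73) = 8.544
Scalar projection = u.v / |v| = -16 / sqrt(73) = -1.8727

-1.8727


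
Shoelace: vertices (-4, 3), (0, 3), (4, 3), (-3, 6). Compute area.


Shoelace sum: ((-4)*3 - 0*3) + (0*3 - 4*3) + (4*6 - (-3)*3) + ((-3)*3 - (-4)*6)
= 24
Area = |24|/2 = 12

12


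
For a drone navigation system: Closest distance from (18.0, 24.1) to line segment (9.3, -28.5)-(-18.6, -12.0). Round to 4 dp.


Project P onto AB: t = 0.595 (clamped to [0,1])
Closest point on segment: (-7.3012, -18.6821)
Distance: 49.7037

49.7037


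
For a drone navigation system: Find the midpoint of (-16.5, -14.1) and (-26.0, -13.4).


M = (((-16.5)+(-26))/2, ((-14.1)+(-13.4))/2)
= (-21.25, -13.75)

(-21.25, -13.75)


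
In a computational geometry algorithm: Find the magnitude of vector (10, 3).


|u| = sqrt(10^2 + 3^2) = sqrt(109) = 10.4403

10.4403


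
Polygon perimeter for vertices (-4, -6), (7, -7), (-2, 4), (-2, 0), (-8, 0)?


Sides: (-4, -6)->(7, -7): sqrt(122) = 11.045361, (7, -7)->(-2, 4): sqrt(202) = 14.21267, (-2, 4)->(-2, 0): sqrt(16) = 4, (-2, 0)->(-8, 0): sqrt(36) = 6, (-8, 0)->(-4, -6): sqrt(52) = 7.211103
Sum = 42.469134
Perimeter = 42.4691

42.4691


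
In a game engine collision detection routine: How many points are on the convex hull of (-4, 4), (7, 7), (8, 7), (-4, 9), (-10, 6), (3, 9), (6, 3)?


Convex hull vertices (CCW): (-10, 6), (-4, 4), (6, 3), (8, 7), (3, 9), (-4, 9)
Count = 6

6


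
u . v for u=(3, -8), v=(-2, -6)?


u . v = u_x*v_x + u_y*v_y = 3*(-2) + (-8)*(-6)
= (-6) + 48 = 42

42


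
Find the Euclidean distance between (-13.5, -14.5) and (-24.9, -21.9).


dx=-11.4, dy=-7.4
d^2 = (-11.4)^2 + (-7.4)^2 = 184.72
d = sqrt(184.72) = 13.5912

13.5912


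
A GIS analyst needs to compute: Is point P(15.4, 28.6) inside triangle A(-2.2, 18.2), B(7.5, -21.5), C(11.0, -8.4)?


Cross products: AB x AP = 799.6, BC x BP = 71.86, CA x CP = -605.44
All same sign? no

No, outside


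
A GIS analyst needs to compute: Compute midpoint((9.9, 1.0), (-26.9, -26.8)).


M = ((9.9+(-26.9))/2, (1+(-26.8))/2)
= (-8.5, -12.9)

(-8.5, -12.9)


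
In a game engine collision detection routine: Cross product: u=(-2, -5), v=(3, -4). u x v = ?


u x v = u_x*v_y - u_y*v_x = (-2)*(-4) - (-5)*3
= 8 - (-15) = 23

23


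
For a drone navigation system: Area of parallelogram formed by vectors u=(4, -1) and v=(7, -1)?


|u x v| = |4*(-1) - (-1)*7|
= |(-4) - (-7)| = 3

3


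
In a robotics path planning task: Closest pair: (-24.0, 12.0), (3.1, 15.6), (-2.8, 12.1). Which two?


d(P0,P1) = 27.3381, d(P0,P2) = 21.2002, d(P1,P2) = 6.86
Closest: P1 and P2

Closest pair: (3.1, 15.6) and (-2.8, 12.1), distance = 6.86


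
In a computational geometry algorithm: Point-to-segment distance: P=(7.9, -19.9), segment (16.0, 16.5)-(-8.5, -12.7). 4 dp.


Project P onto AB: t = 0.8682 (clamped to [0,1])
Closest point on segment: (-5.2697, -8.8501)
Distance: 17.1914

17.1914


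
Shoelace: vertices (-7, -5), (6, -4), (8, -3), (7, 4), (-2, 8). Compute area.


Shoelace sum: ((-7)*(-4) - 6*(-5)) + (6*(-3) - 8*(-4)) + (8*4 - 7*(-3)) + (7*8 - (-2)*4) + ((-2)*(-5) - (-7)*8)
= 255
Area = |255|/2 = 127.5

127.5


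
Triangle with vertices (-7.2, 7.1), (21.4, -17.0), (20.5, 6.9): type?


Side lengths squared: AB^2=1398.77, BC^2=572.02, CA^2=767.33
Sorted: [572.02, 767.33, 1398.77]
By sides: Scalene, By angles: Obtuse

Scalene, Obtuse


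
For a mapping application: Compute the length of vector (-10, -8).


|u| = sqrt((-10)^2 + (-8)^2) = sqrt(164) = 12.8062

12.8062


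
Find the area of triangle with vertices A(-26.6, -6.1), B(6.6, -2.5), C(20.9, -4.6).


Area = |x_A(y_B-y_C) + x_B(y_C-y_A) + x_C(y_A-y_B)|/2
= |(-55.86) + 9.9 + (-75.24)|/2
= 121.2/2 = 60.6

60.6


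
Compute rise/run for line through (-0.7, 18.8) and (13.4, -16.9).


slope = (y2-y1)/(x2-x1) = ((-16.9)-18.8)/(13.4-(-0.7)) = (-35.7)/14.1 = -2.5319

-2.5319


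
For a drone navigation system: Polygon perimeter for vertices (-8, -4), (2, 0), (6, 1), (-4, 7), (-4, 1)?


Sides: (-8, -4)->(2, 0): sqrt(116) = 10.77033, (2, 0)->(6, 1): sqrt(17) = 4.123106, (6, 1)->(-4, 7): sqrt(136) = 11.661904, (-4, 7)->(-4, 1): sqrt(36) = 6, (-4, 1)->(-8, -4): sqrt(41) = 6.403124
Sum = 38.958464
Perimeter = 38.9585

38.9585


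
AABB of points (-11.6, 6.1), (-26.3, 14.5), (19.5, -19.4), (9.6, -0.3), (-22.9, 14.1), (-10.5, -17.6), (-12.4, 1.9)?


x range: [-26.3, 19.5]
y range: [-19.4, 14.5]
Bounding box: (-26.3,-19.4) to (19.5,14.5)

(-26.3,-19.4) to (19.5,14.5)


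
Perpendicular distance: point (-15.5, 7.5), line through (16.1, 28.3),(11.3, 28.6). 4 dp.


|cross product| = 109.32
|line direction| = sqrt(23.13) = 4.8094
Distance = 109.32/sqrt(23.13) = 22.7306

22.7306


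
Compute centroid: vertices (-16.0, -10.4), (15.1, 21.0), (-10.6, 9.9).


Centroid = ((x_A+x_B+x_C)/3, (y_A+y_B+y_C)/3)
= (((-16)+15.1+(-10.6))/3, ((-10.4)+21+9.9)/3)
= (-3.8333, 6.8333)

(-3.8333, 6.8333)


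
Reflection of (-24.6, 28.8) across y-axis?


Reflection over y-axis: (x,y) -> (-x,y)
(-24.6, 28.8) -> (24.6, 28.8)

(24.6, 28.8)


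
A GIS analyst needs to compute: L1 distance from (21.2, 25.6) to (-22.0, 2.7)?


|21.2-(-22)| + |25.6-2.7| = 43.2 + 22.9 = 66.1

66.1


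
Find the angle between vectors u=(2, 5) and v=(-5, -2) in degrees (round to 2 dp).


u.v = -20, |u| = sqrt(29) = 5.3852, |v| = sqrt(29) = 5.3852
cos(theta) = u.v/(|u||v|) = -20/sqrt(841) = -0.689655
theta = acos(-0.689655) = 133.6 degrees

133.6 degrees


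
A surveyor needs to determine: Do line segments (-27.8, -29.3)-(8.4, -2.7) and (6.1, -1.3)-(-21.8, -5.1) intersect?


Cross products: d1=652.38, d2=47.8, d3=111.86, d4=716.44
d1*d2 < 0 and d3*d4 < 0? no

No, they don't intersect


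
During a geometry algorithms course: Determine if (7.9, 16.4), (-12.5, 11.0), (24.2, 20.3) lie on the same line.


Cross product: ((-12.5)-7.9)*(20.3-16.4) - (11-16.4)*(24.2-7.9)
= 8.46

No, not collinear


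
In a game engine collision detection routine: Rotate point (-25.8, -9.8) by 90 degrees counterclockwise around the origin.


90° CCW: (x,y) -> (-y, x)
(-25.8,-9.8) -> (9.8, -25.8)

(9.8, -25.8)


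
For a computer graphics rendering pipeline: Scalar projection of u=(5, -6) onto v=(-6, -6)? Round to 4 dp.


u.v = 6, |v| = sqrt(72) = 8.4853
Scalar projection = u.v / |v| = 6 / sqrt(72) = 0.7071

0.7071


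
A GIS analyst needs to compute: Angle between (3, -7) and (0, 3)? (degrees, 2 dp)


u.v = -21, |u| = sqrt(58) = 7.6158, |v| = sqrt(9) = 3
cos(theta) = u.v/(|u||v|) = -21/sqrt(522) = -0.919145
theta = acos(-0.919145) = 156.8 degrees

156.8 degrees


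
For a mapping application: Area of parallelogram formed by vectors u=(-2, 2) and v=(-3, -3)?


|u x v| = |(-2)*(-3) - 2*(-3)|
= |6 - (-6)| = 12

12


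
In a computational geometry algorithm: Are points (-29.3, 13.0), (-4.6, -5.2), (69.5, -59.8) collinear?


Cross product: ((-4.6)-(-29.3))*((-59.8)-13) - ((-5.2)-13)*(69.5-(-29.3))
= 0

Yes, collinear


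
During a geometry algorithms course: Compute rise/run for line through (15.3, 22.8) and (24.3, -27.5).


slope = (y2-y1)/(x2-x1) = ((-27.5)-22.8)/(24.3-15.3) = (-50.3)/9 = -5.5889

-5.5889


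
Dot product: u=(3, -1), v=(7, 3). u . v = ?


u . v = u_x*v_x + u_y*v_y = 3*7 + (-1)*3
= 21 + (-3) = 18

18


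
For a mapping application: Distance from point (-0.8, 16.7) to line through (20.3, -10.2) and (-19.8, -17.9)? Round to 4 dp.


|cross product| = 1241.16
|line direction| = sqrt(1667.3) = 40.8326
Distance = 1241.16/sqrt(1667.3) = 30.3963

30.3963


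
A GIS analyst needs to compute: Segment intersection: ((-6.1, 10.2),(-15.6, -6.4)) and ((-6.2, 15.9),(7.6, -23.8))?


Cross products: d1=-74.69, d2=-680.92, d3=-55.81, d4=550.42
d1*d2 < 0 and d3*d4 < 0? no

No, they don't intersect


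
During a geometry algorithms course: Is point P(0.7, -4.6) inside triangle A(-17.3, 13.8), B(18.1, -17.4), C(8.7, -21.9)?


Cross products: AB x AP = -89.76, BC x BP = -198.62, CA x CP = -164.2
All same sign? yes

Yes, inside


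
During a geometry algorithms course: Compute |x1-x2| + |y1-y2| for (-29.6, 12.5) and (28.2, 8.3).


|(-29.6)-28.2| + |12.5-8.3| = 57.8 + 4.2 = 62

62


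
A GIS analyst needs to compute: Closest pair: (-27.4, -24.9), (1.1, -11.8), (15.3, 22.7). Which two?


d(P0,P1) = 31.3665, d(P0,P2) = 63.9457, d(P1,P2) = 37.308
Closest: P0 and P1

Closest pair: (-27.4, -24.9) and (1.1, -11.8), distance = 31.3665


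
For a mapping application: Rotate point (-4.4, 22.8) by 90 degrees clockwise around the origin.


90° CW: (x,y) -> (y, -x)
(-4.4,22.8) -> (22.8, 4.4)

(22.8, 4.4)


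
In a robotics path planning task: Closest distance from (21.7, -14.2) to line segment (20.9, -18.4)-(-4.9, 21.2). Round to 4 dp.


Project P onto AB: t = 0.0652 (clamped to [0,1])
Closest point on segment: (19.2174, -15.8174)
Distance: 2.963

2.963


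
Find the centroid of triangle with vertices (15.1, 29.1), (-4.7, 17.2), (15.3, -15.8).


Centroid = ((x_A+x_B+x_C)/3, (y_A+y_B+y_C)/3)
= ((15.1+(-4.7)+15.3)/3, (29.1+17.2+(-15.8))/3)
= (8.5667, 10.1667)

(8.5667, 10.1667)


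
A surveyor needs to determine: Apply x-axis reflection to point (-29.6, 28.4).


Reflection over x-axis: (x,y) -> (x,-y)
(-29.6, 28.4) -> (-29.6, -28.4)

(-29.6, -28.4)


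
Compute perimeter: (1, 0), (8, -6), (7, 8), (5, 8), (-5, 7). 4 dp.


Sides: (1, 0)->(8, -6): sqrt(85) = 9.219544, (8, -6)->(7, 8): sqrt(197) = 14.035669, (7, 8)->(5, 8): sqrt(4) = 2, (5, 8)->(-5, 7): sqrt(101) = 10.049876, (-5, 7)->(1, 0): sqrt(85) = 9.219544
Sum = 44.524633
Perimeter = 44.5246

44.5246


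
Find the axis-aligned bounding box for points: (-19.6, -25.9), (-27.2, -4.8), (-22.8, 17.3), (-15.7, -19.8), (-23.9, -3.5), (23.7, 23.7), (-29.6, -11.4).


x range: [-29.6, 23.7]
y range: [-25.9, 23.7]
Bounding box: (-29.6,-25.9) to (23.7,23.7)

(-29.6,-25.9) to (23.7,23.7)


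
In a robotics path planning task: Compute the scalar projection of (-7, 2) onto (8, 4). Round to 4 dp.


u.v = -48, |v| = sqrt(80) = 8.9443
Scalar projection = u.v / |v| = -48 / sqrt(80) = -5.3666

-5.3666


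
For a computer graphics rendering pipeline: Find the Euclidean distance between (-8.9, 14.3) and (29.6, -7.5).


dx=38.5, dy=-21.8
d^2 = 38.5^2 + (-21.8)^2 = 1957.49
d = sqrt(1957.49) = 44.2435

44.2435


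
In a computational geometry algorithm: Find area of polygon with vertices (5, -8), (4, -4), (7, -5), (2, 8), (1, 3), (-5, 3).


Shoelace sum: (5*(-4) - 4*(-8)) + (4*(-5) - 7*(-4)) + (7*8 - 2*(-5)) + (2*3 - 1*8) + (1*3 - (-5)*3) + ((-5)*(-8) - 5*3)
= 127
Area = |127|/2 = 63.5

63.5


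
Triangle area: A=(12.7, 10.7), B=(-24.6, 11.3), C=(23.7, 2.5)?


Area = |x_A(y_B-y_C) + x_B(y_C-y_A) + x_C(y_A-y_B)|/2
= |111.76 + 201.72 + (-14.22)|/2
= 299.26/2 = 149.63

149.63


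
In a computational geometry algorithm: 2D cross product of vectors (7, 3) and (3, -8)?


u x v = u_x*v_y - u_y*v_x = 7*(-8) - 3*3
= (-56) - 9 = -65

-65


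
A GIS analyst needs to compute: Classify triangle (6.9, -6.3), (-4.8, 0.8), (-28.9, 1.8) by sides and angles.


Side lengths squared: AB^2=187.3, BC^2=581.81, CA^2=1347.25
Sorted: [187.3, 581.81, 1347.25]
By sides: Scalene, By angles: Obtuse

Scalene, Obtuse


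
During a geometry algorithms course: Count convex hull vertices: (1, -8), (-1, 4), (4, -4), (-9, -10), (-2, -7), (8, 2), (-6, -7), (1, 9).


Convex hull vertices (CCW): (-9, -10), (1, -8), (4, -4), (8, 2), (1, 9)
Count = 5

5


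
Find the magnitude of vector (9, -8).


|u| = sqrt(9^2 + (-8)^2) = sqrt(145) = 12.0416

12.0416


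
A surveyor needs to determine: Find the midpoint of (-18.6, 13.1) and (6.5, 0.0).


M = (((-18.6)+6.5)/2, (13.1+0)/2)
= (-6.05, 6.55)

(-6.05, 6.55)


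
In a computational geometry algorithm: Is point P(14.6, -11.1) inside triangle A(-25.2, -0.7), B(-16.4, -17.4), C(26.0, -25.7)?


Cross products: AB x AP = 573.14, BC x BP = 524.42, CA x CP = -462.52
All same sign? no

No, outside


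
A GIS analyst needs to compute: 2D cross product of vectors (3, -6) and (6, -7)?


u x v = u_x*v_y - u_y*v_x = 3*(-7) - (-6)*6
= (-21) - (-36) = 15

15


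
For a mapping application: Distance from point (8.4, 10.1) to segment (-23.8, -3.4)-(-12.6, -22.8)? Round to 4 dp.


Project P onto AB: t = 0.1968 (clamped to [0,1])
Closest point on segment: (-21.5962, -7.2174)
Distance: 34.6361

34.6361


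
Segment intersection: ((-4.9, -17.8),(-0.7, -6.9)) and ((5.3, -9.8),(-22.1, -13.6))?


Cross products: d1=180.44, d2=-102.26, d3=-77.58, d4=205.12
d1*d2 < 0 and d3*d4 < 0? yes

Yes, they intersect


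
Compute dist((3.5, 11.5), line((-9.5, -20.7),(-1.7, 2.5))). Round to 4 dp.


|cross product| = 50.44
|line direction| = sqrt(599.08) = 24.4761
Distance = 50.44/sqrt(599.08) = 2.0608

2.0608


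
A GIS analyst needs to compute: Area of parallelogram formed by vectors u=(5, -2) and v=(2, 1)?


|u x v| = |5*1 - (-2)*2|
= |5 - (-4)| = 9

9


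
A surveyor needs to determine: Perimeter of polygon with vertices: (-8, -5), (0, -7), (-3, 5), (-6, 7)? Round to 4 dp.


Sides: (-8, -5)->(0, -7): sqrt(68) = 8.246211, (0, -7)->(-3, 5): sqrt(153) = 12.369317, (-3, 5)->(-6, 7): sqrt(13) = 3.605551, (-6, 7)->(-8, -5): sqrt(148) = 12.165525
Sum = 36.386604
Perimeter = 36.3866

36.3866


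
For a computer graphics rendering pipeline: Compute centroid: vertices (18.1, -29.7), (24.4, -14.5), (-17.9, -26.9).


Centroid = ((x_A+x_B+x_C)/3, (y_A+y_B+y_C)/3)
= ((18.1+24.4+(-17.9))/3, ((-29.7)+(-14.5)+(-26.9))/3)
= (8.2, -23.7)

(8.2, -23.7)


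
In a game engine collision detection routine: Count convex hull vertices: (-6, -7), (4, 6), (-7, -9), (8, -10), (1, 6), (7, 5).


Convex hull vertices (CCW): (-7, -9), (8, -10), (7, 5), (4, 6), (1, 6), (-6, -7)
Count = 6

6


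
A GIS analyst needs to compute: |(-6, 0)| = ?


|u| = sqrt((-6)^2 + 0^2) = sqrt(36) = 6

6


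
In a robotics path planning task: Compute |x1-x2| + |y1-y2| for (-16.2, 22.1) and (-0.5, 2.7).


|(-16.2)-(-0.5)| + |22.1-2.7| = 15.7 + 19.4 = 35.1

35.1


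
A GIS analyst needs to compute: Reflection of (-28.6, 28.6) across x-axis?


Reflection over x-axis: (x,y) -> (x,-y)
(-28.6, 28.6) -> (-28.6, -28.6)

(-28.6, -28.6)


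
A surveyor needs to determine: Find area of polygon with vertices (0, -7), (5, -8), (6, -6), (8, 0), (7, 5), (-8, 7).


Shoelace sum: (0*(-8) - 5*(-7)) + (5*(-6) - 6*(-8)) + (6*0 - 8*(-6)) + (8*5 - 7*0) + (7*7 - (-8)*5) + ((-8)*(-7) - 0*7)
= 286
Area = |286|/2 = 143

143


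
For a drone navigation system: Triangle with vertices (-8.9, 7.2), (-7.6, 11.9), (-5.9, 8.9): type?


Side lengths squared: AB^2=23.78, BC^2=11.89, CA^2=11.89
Sorted: [11.89, 11.89, 23.78]
By sides: Isosceles, By angles: Right

Isosceles, Right


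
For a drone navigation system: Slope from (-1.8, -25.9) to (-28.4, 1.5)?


slope = (y2-y1)/(x2-x1) = (1.5-(-25.9))/((-28.4)-(-1.8)) = 27.4/(-26.6) = -1.0301

-1.0301


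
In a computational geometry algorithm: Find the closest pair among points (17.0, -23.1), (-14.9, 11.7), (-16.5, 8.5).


d(P0,P1) = 47.2086, d(P0,P2) = 46.0523, d(P1,P2) = 3.5777
Closest: P1 and P2

Closest pair: (-14.9, 11.7) and (-16.5, 8.5), distance = 3.5777


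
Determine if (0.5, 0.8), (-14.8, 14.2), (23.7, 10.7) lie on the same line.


Cross product: ((-14.8)-0.5)*(10.7-0.8) - (14.2-0.8)*(23.7-0.5)
= -462.35

No, not collinear


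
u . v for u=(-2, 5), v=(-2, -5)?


u . v = u_x*v_x + u_y*v_y = (-2)*(-2) + 5*(-5)
= 4 + (-25) = -21

-21


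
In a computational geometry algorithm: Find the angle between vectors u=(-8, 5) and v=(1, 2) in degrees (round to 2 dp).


u.v = 2, |u| = sqrt(89) = 9.434, |v| = sqrt(5) = 2.2361
cos(theta) = u.v/(|u||v|) = 2/sqrt(445) = 0.094809
theta = acos(0.094809) = 84.56 degrees

84.56 degrees


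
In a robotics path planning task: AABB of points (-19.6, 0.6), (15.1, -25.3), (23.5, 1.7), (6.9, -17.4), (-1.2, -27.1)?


x range: [-19.6, 23.5]
y range: [-27.1, 1.7]
Bounding box: (-19.6,-27.1) to (23.5,1.7)

(-19.6,-27.1) to (23.5,1.7)


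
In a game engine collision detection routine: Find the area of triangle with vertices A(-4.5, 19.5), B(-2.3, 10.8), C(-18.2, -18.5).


Area = |x_A(y_B-y_C) + x_B(y_C-y_A) + x_C(y_A-y_B)|/2
= |(-131.85) + 87.4 + (-158.34)|/2
= 202.79/2 = 101.395

101.395


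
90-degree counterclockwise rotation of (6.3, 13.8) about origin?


90° CCW: (x,y) -> (-y, x)
(6.3,13.8) -> (-13.8, 6.3)

(-13.8, 6.3)


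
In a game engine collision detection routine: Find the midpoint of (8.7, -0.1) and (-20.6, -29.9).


M = ((8.7+(-20.6))/2, ((-0.1)+(-29.9))/2)
= (-5.95, -15)

(-5.95, -15)


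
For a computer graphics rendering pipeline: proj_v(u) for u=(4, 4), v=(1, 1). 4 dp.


u.v = 8, |v| = sqrt(2) = 1.4142
Scalar projection = u.v / |v| = 8 / sqrt(2) = 5.6569

5.6569


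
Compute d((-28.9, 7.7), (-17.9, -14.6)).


dx=11, dy=-22.3
d^2 = 11^2 + (-22.3)^2 = 618.29
d = sqrt(618.29) = 24.8654

24.8654


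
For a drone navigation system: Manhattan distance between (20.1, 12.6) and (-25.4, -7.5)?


|20.1-(-25.4)| + |12.6-(-7.5)| = 45.5 + 20.1 = 65.6

65.6


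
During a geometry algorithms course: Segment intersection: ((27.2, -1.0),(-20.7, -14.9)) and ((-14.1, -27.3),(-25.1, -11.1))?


Cross products: d1=-958.36, d2=-29.48, d3=685.7, d4=-243.18
d1*d2 < 0 and d3*d4 < 0? no

No, they don't intersect


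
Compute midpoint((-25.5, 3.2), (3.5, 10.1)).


M = (((-25.5)+3.5)/2, (3.2+10.1)/2)
= (-11, 6.65)

(-11, 6.65)


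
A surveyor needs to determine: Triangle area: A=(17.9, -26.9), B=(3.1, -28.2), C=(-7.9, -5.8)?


Area = |x_A(y_B-y_C) + x_B(y_C-y_A) + x_C(y_A-y_B)|/2
= |(-400.96) + 65.41 + (-10.27)|/2
= 345.82/2 = 172.91

172.91


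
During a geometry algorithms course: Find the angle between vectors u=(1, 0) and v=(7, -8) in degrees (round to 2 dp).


u.v = 7, |u| = sqrt(1) = 1, |v| = sqrt(113) = 10.6301
cos(theta) = u.v/(|u||v|) = 7/sqrt(113) = 0.658505
theta = acos(0.658505) = 48.81 degrees

48.81 degrees


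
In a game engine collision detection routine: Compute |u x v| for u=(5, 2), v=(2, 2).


|u x v| = |5*2 - 2*2|
= |10 - 4| = 6

6


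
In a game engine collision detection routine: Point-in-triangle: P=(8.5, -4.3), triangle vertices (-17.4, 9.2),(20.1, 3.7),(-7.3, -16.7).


Cross products: AB x AP = -363.8, BC x BP = -17.44, CA x CP = -534.46
All same sign? yes

Yes, inside


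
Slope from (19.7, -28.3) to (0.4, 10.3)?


slope = (y2-y1)/(x2-x1) = (10.3-(-28.3))/(0.4-19.7) = 38.6/(-19.3) = -2

-2


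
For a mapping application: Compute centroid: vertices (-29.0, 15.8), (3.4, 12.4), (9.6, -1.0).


Centroid = ((x_A+x_B+x_C)/3, (y_A+y_B+y_C)/3)
= (((-29)+3.4+9.6)/3, (15.8+12.4+(-1))/3)
= (-5.3333, 9.0667)

(-5.3333, 9.0667)


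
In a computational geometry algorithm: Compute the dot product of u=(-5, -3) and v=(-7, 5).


u . v = u_x*v_x + u_y*v_y = (-5)*(-7) + (-3)*5
= 35 + (-15) = 20

20


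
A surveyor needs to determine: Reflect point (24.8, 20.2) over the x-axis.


Reflection over x-axis: (x,y) -> (x,-y)
(24.8, 20.2) -> (24.8, -20.2)

(24.8, -20.2)


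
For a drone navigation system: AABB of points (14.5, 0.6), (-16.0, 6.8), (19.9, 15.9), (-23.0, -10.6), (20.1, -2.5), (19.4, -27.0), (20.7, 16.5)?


x range: [-23, 20.7]
y range: [-27, 16.5]
Bounding box: (-23,-27) to (20.7,16.5)

(-23,-27) to (20.7,16.5)


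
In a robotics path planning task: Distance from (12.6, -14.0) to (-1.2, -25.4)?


dx=-13.8, dy=-11.4
d^2 = (-13.8)^2 + (-11.4)^2 = 320.4
d = sqrt(320.4) = 17.8997

17.8997


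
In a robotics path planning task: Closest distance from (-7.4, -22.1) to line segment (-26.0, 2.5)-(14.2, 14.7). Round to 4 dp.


Project P onto AB: t = 0.2536 (clamped to [0,1])
Closest point on segment: (-15.8047, 5.5941)
Distance: 28.9414

28.9414


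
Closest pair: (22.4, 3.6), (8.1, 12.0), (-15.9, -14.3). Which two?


d(P0,P1) = 16.5846, d(P0,P2) = 42.2765, d(P1,P2) = 35.6046
Closest: P0 and P1

Closest pair: (22.4, 3.6) and (8.1, 12.0), distance = 16.5846


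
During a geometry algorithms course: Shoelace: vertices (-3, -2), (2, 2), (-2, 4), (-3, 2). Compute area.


Shoelace sum: ((-3)*2 - 2*(-2)) + (2*4 - (-2)*2) + ((-2)*2 - (-3)*4) + ((-3)*(-2) - (-3)*2)
= 30
Area = |30|/2 = 15

15


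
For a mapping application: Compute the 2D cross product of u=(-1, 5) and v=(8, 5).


u x v = u_x*v_y - u_y*v_x = (-1)*5 - 5*8
= (-5) - 40 = -45

-45


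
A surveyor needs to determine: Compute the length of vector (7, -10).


|u| = sqrt(7^2 + (-10)^2) = sqrt(149) = 12.2066

12.2066


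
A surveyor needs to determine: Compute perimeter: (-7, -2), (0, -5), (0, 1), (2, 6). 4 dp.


Sides: (-7, -2)->(0, -5): sqrt(58) = 7.615773, (0, -5)->(0, 1): sqrt(36) = 6, (0, 1)->(2, 6): sqrt(29) = 5.385165, (2, 6)->(-7, -2): sqrt(145) = 12.041595
Sum = 31.042533
Perimeter = 31.0425

31.0425


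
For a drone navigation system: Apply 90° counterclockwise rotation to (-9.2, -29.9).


90° CCW: (x,y) -> (-y, x)
(-9.2,-29.9) -> (29.9, -9.2)

(29.9, -9.2)


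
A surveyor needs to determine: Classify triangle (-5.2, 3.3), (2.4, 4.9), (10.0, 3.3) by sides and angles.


Side lengths squared: AB^2=60.32, BC^2=60.32, CA^2=231.04
Sorted: [60.32, 60.32, 231.04]
By sides: Isosceles, By angles: Obtuse

Isosceles, Obtuse


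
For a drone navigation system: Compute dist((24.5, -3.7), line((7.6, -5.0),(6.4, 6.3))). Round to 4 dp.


|cross product| = 192.53
|line direction| = sqrt(129.13) = 11.3635
Distance = 192.53/sqrt(129.13) = 16.9428

16.9428


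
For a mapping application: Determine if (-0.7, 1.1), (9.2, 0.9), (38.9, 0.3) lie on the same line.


Cross product: (9.2-(-0.7))*(0.3-1.1) - (0.9-1.1)*(38.9-(-0.7))
= 0

Yes, collinear


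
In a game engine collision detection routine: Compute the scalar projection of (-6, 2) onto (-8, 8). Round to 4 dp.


u.v = 64, |v| = sqrt(128) = 11.3137
Scalar projection = u.v / |v| = 64 / sqrt(128) = 5.6569

5.6569


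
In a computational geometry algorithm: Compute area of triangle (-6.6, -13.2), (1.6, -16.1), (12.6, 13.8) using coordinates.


Area = |x_A(y_B-y_C) + x_B(y_C-y_A) + x_C(y_A-y_B)|/2
= |197.34 + 43.2 + 36.54|/2
= 277.08/2 = 138.54

138.54


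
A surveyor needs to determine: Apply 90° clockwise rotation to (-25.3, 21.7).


90° CW: (x,y) -> (y, -x)
(-25.3,21.7) -> (21.7, 25.3)

(21.7, 25.3)


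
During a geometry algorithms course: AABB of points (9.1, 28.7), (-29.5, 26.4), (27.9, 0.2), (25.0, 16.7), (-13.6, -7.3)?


x range: [-29.5, 27.9]
y range: [-7.3, 28.7]
Bounding box: (-29.5,-7.3) to (27.9,28.7)

(-29.5,-7.3) to (27.9,28.7)


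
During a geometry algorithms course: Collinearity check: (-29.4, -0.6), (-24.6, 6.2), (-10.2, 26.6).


Cross product: ((-24.6)-(-29.4))*(26.6-(-0.6)) - (6.2-(-0.6))*((-10.2)-(-29.4))
= 0

Yes, collinear


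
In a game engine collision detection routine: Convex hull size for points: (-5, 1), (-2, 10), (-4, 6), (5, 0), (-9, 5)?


Convex hull vertices (CCW): (-9, 5), (-5, 1), (5, 0), (-2, 10)
Count = 4

4


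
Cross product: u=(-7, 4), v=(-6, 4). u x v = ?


u x v = u_x*v_y - u_y*v_x = (-7)*4 - 4*(-6)
= (-28) - (-24) = -4

-4


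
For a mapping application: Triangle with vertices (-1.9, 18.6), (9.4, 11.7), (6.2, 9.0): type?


Side lengths squared: AB^2=175.3, BC^2=17.53, CA^2=157.77
Sorted: [17.53, 157.77, 175.3]
By sides: Scalene, By angles: Right

Scalene, Right


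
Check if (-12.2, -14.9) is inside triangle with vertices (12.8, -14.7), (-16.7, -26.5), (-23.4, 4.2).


Cross products: AB x AP = -289.1, BC x BP = -215.87, CA x CP = -479.74
All same sign? yes

Yes, inside


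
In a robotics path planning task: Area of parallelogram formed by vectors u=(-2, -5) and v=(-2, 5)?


|u x v| = |(-2)*5 - (-5)*(-2)|
= |(-10) - 10| = 20

20


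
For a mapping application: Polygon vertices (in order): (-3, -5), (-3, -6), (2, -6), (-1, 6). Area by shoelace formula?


Shoelace sum: ((-3)*(-6) - (-3)*(-5)) + ((-3)*(-6) - 2*(-6)) + (2*6 - (-1)*(-6)) + ((-1)*(-5) - (-3)*6)
= 62
Area = |62|/2 = 31

31


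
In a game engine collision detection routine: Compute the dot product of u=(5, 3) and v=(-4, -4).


u . v = u_x*v_x + u_y*v_y = 5*(-4) + 3*(-4)
= (-20) + (-12) = -32

-32


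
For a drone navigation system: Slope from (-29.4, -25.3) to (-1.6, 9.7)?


slope = (y2-y1)/(x2-x1) = (9.7-(-25.3))/((-1.6)-(-29.4)) = 35/27.8 = 1.259

1.259


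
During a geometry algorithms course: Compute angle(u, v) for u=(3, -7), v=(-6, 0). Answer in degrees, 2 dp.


u.v = -18, |u| = sqrt(58) = 7.6158, |v| = sqrt(36) = 6
cos(theta) = u.v/(|u||v|) = -18/sqrt(2088) = -0.393919
theta = acos(-0.393919) = 113.2 degrees

113.2 degrees


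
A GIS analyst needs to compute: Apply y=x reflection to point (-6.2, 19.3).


Reflection over y=x: (x,y) -> (y,x)
(-6.2, 19.3) -> (19.3, -6.2)

(19.3, -6.2)


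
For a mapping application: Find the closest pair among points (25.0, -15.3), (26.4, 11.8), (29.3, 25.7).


d(P0,P1) = 27.1361, d(P0,P2) = 41.2249, d(P1,P2) = 14.1993
Closest: P1 and P2

Closest pair: (26.4, 11.8) and (29.3, 25.7), distance = 14.1993


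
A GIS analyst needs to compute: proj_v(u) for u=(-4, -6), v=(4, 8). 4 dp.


u.v = -64, |v| = sqrt(80) = 8.9443
Scalar projection = u.v / |v| = -64 / sqrt(80) = -7.1554

-7.1554


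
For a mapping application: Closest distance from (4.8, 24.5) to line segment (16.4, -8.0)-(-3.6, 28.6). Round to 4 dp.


Project P onto AB: t = 0.8172 (clamped to [0,1])
Closest point on segment: (0.0568, 21.9081)
Distance: 5.4052

5.4052


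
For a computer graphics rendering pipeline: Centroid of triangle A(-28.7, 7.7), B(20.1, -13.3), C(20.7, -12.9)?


Centroid = ((x_A+x_B+x_C)/3, (y_A+y_B+y_C)/3)
= (((-28.7)+20.1+20.7)/3, (7.7+(-13.3)+(-12.9))/3)
= (4.0333, -6.1667)

(4.0333, -6.1667)


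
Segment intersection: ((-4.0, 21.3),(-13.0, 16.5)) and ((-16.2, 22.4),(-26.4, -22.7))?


Cross products: d1=561.44, d2=204.5, d3=-68.46, d4=288.48
d1*d2 < 0 and d3*d4 < 0? no

No, they don't intersect


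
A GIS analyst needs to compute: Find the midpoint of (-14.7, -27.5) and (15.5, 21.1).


M = (((-14.7)+15.5)/2, ((-27.5)+21.1)/2)
= (0.4, -3.2)

(0.4, -3.2)


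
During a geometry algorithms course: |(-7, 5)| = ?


|u| = sqrt((-7)^2 + 5^2) = sqrt(74) = 8.6023

8.6023


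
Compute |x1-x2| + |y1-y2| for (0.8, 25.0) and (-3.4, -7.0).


|0.8-(-3.4)| + |25-(-7)| = 4.2 + 32 = 36.2

36.2


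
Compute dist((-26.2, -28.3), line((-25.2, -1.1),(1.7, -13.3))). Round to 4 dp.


|cross product| = 743.88
|line direction| = sqrt(872.45) = 29.5373
Distance = 743.88/sqrt(872.45) = 25.1845

25.1845


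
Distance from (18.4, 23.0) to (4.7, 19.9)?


dx=-13.7, dy=-3.1
d^2 = (-13.7)^2 + (-3.1)^2 = 197.3
d = sqrt(197.3) = 14.0464

14.0464


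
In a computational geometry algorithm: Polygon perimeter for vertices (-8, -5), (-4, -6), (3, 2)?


Sides: (-8, -5)->(-4, -6): sqrt(17) = 4.123106, (-4, -6)->(3, 2): sqrt(113) = 10.630146, (3, 2)->(-8, -5): sqrt(170) = 13.038405
Sum = 27.791657
Perimeter = 27.7917

27.7917


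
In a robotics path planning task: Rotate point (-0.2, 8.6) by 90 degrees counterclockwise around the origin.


90° CCW: (x,y) -> (-y, x)
(-0.2,8.6) -> (-8.6, -0.2)

(-8.6, -0.2)


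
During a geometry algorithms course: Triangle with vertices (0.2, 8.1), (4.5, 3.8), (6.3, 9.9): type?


Side lengths squared: AB^2=36.98, BC^2=40.45, CA^2=40.45
Sorted: [36.98, 40.45, 40.45]
By sides: Isosceles, By angles: Acute

Isosceles, Acute


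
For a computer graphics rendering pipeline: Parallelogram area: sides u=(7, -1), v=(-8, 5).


|u x v| = |7*5 - (-1)*(-8)|
= |35 - 8| = 27

27


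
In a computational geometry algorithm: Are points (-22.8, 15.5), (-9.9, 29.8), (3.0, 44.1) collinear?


Cross product: ((-9.9)-(-22.8))*(44.1-15.5) - (29.8-15.5)*(3-(-22.8))
= 0

Yes, collinear


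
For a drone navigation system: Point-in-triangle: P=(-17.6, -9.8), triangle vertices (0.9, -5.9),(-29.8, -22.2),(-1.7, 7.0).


Cross products: AB x AP = -181.82, BC x BP = -7.8, CA x CP = -248.79
All same sign? yes

Yes, inside
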